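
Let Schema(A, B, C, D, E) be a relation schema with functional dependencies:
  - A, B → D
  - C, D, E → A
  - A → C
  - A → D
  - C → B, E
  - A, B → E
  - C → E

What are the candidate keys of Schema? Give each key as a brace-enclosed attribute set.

{A} is a candidate key since {A}⁺ = {A, B, C, D, E} covers every attribute.
{C, D} is a candidate key since {C, D}⁺ = {A, B, C, D, E} covers every attribute.
These are minimal and exhaustive — every other superkey contains one of them.

{A}, {C, D}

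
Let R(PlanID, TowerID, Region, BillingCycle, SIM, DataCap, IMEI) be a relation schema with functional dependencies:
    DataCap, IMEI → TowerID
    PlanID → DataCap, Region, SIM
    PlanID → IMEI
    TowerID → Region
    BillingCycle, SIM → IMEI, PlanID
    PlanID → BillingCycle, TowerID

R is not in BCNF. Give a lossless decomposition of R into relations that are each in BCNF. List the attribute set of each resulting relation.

Candidate keys of the original relation: {BillingCycle, SIM}, {PlanID}.
In {BillingCycle, DataCap, IMEI, PlanID, Region, SIM, TowerID}, {DataCap, IMEI} is not a superkey ({DataCap, IMEI}⁺ restricted to this set is {DataCap, IMEI, Region, TowerID}), so split on DataCap, IMEI → Region, TowerID into {DataCap, IMEI, Region, TowerID} and {BillingCycle, DataCap, IMEI, PlanID, SIM}.
In {DataCap, IMEI, Region, TowerID}, {TowerID} is not a superkey ({TowerID}⁺ restricted to this set is {Region, TowerID}), so split on TowerID → Region into {Region, TowerID} and {DataCap, IMEI, TowerID}.
{Region, TowerID} is in BCNF.
{DataCap, IMEI, TowerID} is in BCNF.
{BillingCycle, DataCap, IMEI, PlanID, SIM} is in BCNF.

{BillingCycle, DataCap, IMEI, PlanID, SIM}; {DataCap, IMEI, TowerID}; {Region, TowerID}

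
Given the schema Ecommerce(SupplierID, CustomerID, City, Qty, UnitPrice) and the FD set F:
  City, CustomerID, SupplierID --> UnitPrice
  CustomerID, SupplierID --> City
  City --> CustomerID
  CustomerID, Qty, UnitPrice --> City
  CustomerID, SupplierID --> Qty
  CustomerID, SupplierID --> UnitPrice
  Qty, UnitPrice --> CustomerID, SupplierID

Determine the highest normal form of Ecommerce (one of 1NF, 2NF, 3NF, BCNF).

3NF

Candidate keys: {City, SupplierID}, {CustomerID, SupplierID}, {Qty, UnitPrice}. Prime attributes: {City, CustomerID, Qty, SupplierID, UnitPrice}.
City --> CustomerID breaks BCNF: {City}⁺ = {City, CustomerID}, so {City} is not a superkey.
Its right-hand attributes {CustomerID} are all prime, as are those of every other non-superkey FD — the relation is in 3NF.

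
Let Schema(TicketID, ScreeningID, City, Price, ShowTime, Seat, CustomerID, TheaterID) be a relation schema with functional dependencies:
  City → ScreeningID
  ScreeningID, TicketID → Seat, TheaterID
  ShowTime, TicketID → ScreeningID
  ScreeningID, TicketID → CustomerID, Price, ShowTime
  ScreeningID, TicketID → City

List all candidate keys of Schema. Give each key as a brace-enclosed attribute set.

{City, TicketID}, {ScreeningID, TicketID}, {ShowTime, TicketID}

{TicketID} never appears on the right of any FD, so every key must include it.
{City, TicketID}⁺ = {City, CustomerID, Price, ScreeningID, Seat, ShowTime, TheaterID, TicketID} — all of the relation — so {City, TicketID} is a candidate key.
{ScreeningID, TicketID}⁺ = {City, CustomerID, Price, ScreeningID, Seat, ShowTime, TheaterID, TicketID} — all of the relation — so {ScreeningID, TicketID} is a candidate key.
{ShowTime, TicketID}⁺ = {City, CustomerID, Price, ScreeningID, Seat, ShowTime, TheaterID, TicketID} — all of the relation — so {ShowTime, TicketID} is a candidate key.
Any other superkey properly contains one of these, so there are no further candidate keys.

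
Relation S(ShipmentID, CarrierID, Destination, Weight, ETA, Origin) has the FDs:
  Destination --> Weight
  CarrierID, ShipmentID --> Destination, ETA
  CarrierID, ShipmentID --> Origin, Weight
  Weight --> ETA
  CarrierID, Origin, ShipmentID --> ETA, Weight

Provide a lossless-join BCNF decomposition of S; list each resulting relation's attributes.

{CarrierID, Destination, Origin, ShipmentID}; {Destination, Weight}; {ETA, Weight}

Candidate key of the original relation: {CarrierID, ShipmentID}.
Within {CarrierID, Destination, ETA, Origin, ShipmentID, Weight}: {Destination}⁺ ∩ {CarrierID, Destination, ETA, Origin, ShipmentID, Weight} = {Destination, ETA, Weight}, not the whole set, so Destination --> ETA, Weight violates BCNF; decompose into {Destination, ETA, Weight} and {CarrierID, Destination, Origin, ShipmentID}.
Within {Destination, ETA, Weight}: {Weight}⁺ ∩ {Destination, ETA, Weight} = {ETA, Weight}, not the whole set, so Weight --> ETA violates BCNF; decompose into {ETA, Weight} and {Destination, Weight}.
{ETA, Weight}: every determinant is a superkey — BCNF.
{Destination, Weight}: every determinant is a superkey — BCNF.
{CarrierID, Destination, Origin, ShipmentID}: every determinant is a superkey — BCNF.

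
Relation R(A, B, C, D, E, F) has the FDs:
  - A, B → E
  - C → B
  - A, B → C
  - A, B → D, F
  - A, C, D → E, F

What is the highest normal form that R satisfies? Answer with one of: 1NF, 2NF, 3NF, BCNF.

Candidate keys: {A, B}, {A, C}. Prime attributes: {A, B, C}.
C → B: {C}⁺ = {B, C}, which is not all of the attributes, so the left side is not a superkey — BCNF is violated.
Its right-hand attributes {B} are all prime, as are those of every other non-superkey FD — the relation is in 3NF.

3NF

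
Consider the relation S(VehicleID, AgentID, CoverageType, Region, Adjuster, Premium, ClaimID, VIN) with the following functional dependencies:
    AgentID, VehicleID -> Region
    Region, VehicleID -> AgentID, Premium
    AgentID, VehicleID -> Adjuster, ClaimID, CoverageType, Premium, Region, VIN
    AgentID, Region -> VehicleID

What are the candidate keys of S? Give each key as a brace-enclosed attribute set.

{AgentID, Region} is a candidate key since {AgentID, Region}⁺ = {Adjuster, AgentID, ClaimID, CoverageType, Premium, Region, VIN, VehicleID} covers every attribute.
{AgentID, VehicleID} is a candidate key since {AgentID, VehicleID}⁺ = {Adjuster, AgentID, ClaimID, CoverageType, Premium, Region, VIN, VehicleID} covers every attribute.
{Region, VehicleID} is a candidate key since {Region, VehicleID}⁺ = {Adjuster, AgentID, ClaimID, CoverageType, Premium, Region, VIN, VehicleID} covers every attribute.
These are minimal and exhaustive — every other superkey contains one of them.

{AgentID, Region}, {AgentID, VehicleID}, {Region, VehicleID}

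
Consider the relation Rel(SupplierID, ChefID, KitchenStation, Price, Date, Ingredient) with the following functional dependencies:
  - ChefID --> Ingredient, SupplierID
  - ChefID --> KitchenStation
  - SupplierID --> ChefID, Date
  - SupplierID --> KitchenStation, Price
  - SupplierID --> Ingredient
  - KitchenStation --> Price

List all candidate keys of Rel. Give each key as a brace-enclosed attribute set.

{ChefID}, {SupplierID}

{ChefID}⁺ = {ChefID, Date, Ingredient, KitchenStation, Price, SupplierID}, which is every attribute, so {ChefID} is a candidate key.
{SupplierID}⁺ = {ChefID, Date, Ingredient, KitchenStation, Price, SupplierID}, which is every attribute, so {SupplierID} is a candidate key.
Any other superkey properly contains one of these, so there are no further candidate keys.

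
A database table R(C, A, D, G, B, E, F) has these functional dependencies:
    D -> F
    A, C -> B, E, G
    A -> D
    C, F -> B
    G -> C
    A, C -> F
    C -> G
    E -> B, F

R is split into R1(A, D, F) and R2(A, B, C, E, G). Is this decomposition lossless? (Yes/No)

The shared attributes are {A} and {A}⁺ = {A, D, F}.
Since R1 ⊆ {A, D, F}, the intersection is a superkey of R1; the decomposition is lossless.

Yes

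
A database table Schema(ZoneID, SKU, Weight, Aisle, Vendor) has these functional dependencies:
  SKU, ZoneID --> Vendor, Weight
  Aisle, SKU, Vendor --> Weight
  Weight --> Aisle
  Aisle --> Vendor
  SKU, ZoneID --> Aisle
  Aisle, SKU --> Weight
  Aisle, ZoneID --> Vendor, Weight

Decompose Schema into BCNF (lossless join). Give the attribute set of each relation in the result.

{Aisle, SKU, ZoneID}; {Aisle, Vendor}; {Aisle, Weight}; {SKU, Weight}

Candidate key of the original relation: {SKU, ZoneID}.
Within {Aisle, SKU, Vendor, Weight, ZoneID}: {Aisle, SKU, Vendor}⁺ ∩ {Aisle, SKU, Vendor, Weight, ZoneID} = {Aisle, SKU, Vendor, Weight}, not the whole set, so Aisle, SKU, Vendor --> Weight violates BCNF; decompose into {Aisle, SKU, Vendor, Weight} and {Aisle, SKU, Vendor, ZoneID}.
Within {Aisle, SKU, Vendor, Weight}: {Weight}⁺ ∩ {Aisle, SKU, Vendor, Weight} = {Aisle, Vendor, Weight}, not the whole set, so Weight --> Aisle, Vendor violates BCNF; decompose into {Aisle, Vendor, Weight} and {SKU, Weight}.
Within {Aisle, Vendor, Weight}: {Aisle}⁺ ∩ {Aisle, Vendor, Weight} = {Aisle, Vendor}, not the whole set, so Aisle --> Vendor violates BCNF; decompose into {Aisle, Vendor} and {Aisle, Weight}.
{Aisle, Vendor} has no BCNF violation.
{Aisle, Weight} has no BCNF violation.
{SKU, Weight} has no BCNF violation.
Within {Aisle, SKU, Vendor, ZoneID}: {Aisle}⁺ ∩ {Aisle, SKU, Vendor, ZoneID} = {Aisle, Vendor}, not the whole set, so Aisle --> Vendor violates BCNF; decompose into {Aisle, Vendor} and {Aisle, SKU, ZoneID}.
{Aisle, Vendor} has no BCNF violation.
{Aisle, SKU, ZoneID} has no BCNF violation.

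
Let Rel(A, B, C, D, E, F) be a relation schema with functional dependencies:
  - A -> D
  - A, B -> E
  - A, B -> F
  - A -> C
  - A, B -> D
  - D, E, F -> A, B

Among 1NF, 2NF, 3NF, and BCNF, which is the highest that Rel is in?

Candidate keys: {A, B}, {A, E, F}, {D, E, F}. Prime attributes: {A, B, D, E, F}.
For A -> D we have {A}⁺ = {A, C, D}; {A} is not a superkey, so BCNF fails.
A -> C determines the non-prime attribute {C} from a non-superkey — 3NF is violated.
{A} is a proper subset of the key {A, B}, and {A}⁺ contains the non-prime attribute {C} — a partial dependency, so 2NF is violated.

1NF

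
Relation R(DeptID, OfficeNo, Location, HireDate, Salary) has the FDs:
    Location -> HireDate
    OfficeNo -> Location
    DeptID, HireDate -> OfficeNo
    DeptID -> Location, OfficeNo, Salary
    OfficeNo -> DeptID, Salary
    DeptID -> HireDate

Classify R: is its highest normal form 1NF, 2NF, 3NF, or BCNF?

2NF

Candidate keys: {DeptID}, {OfficeNo}. Prime attributes: {DeptID, OfficeNo}.
For Location -> HireDate we have {Location}⁺ = {HireDate, Location}; {Location} is not a superkey, so BCNF fails.
Location -> HireDate has non-prime {HireDate} on the right and a non-superkey on the left, so 3NF fails.
All keys have size 1, which rules out partial dependencies — 2NF is satisfied.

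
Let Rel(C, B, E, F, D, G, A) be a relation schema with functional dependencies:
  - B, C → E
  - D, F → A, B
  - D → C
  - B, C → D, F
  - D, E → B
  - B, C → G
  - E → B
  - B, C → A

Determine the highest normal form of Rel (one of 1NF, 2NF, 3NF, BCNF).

Candidate keys: {B, C}, {B, D}, {C, E}, {D, E}, {D, F}. Prime attributes: {B, C, D, E, F}.
D → C breaks BCNF: {D}⁺ = {C, D}, so {D} is not a superkey.
Since {C} ⊆ prime attributes and every other non-superkey FD also has a prime right side, the schema is in 3NF.

3NF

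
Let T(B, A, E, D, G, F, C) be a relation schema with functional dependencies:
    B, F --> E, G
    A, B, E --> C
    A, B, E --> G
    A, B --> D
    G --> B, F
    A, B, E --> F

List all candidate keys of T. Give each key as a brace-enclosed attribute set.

No FD produces {A}, so it must be in every candidate key.
{A, G} is a candidate key since {A, G}⁺ = {A, B, C, D, E, F, G} covers every attribute.
{A, B, E} is a candidate key since {A, B, E}⁺ = {A, B, C, D, E, F, G} covers every attribute.
{A, B, F} is a candidate key since {A, B, F}⁺ = {A, B, C, D, E, F, G} covers every attribute.
No proper subset of any of these is a key, and no other minimal superkey exists.

{A, B, E}, {A, B, F}, {A, G}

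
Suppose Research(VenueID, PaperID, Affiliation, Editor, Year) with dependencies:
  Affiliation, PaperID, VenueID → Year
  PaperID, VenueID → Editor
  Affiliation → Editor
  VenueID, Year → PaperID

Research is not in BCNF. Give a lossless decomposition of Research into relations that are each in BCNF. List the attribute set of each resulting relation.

{Affiliation, VenueID, Year}; {Editor, PaperID, VenueID}; {PaperID, VenueID, Year}

Candidate keys of the original relation: {Affiliation, PaperID, VenueID}, {Affiliation, VenueID, Year}.
{Affiliation, Editor, PaperID, VenueID, Year}: {PaperID, VenueID} determines {Editor, PaperID, VenueID} here but is not a superkey — split on PaperID, VenueID → Editor, giving {Editor, PaperID, VenueID} and {Affiliation, PaperID, VenueID, Year}.
{Editor, PaperID, VenueID} is in BCNF.
{Affiliation, PaperID, VenueID, Year}: {VenueID, Year} determines {PaperID, VenueID, Year} here but is not a superkey — split on VenueID, Year → PaperID, giving {PaperID, VenueID, Year} and {Affiliation, VenueID, Year}.
{PaperID, VenueID, Year} is in BCNF.
{Affiliation, VenueID, Year} is in BCNF.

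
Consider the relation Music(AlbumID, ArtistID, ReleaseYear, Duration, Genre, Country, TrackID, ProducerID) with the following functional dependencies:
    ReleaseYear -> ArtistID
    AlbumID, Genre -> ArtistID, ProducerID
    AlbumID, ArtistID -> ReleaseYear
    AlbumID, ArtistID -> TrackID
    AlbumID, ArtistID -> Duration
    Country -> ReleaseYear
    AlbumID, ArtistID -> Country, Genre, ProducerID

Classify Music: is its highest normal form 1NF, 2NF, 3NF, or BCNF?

3NF

Candidate keys: {AlbumID, ArtistID}, {AlbumID, Country}, {AlbumID, Genre}, {AlbumID, ReleaseYear}. Prime attributes: {AlbumID, ArtistID, Country, Genre, ReleaseYear}.
ReleaseYear -> ArtistID: {ReleaseYear}⁺ = {ArtistID, ReleaseYear}, which is not all of the attributes, so the left side is not a superkey — BCNF is violated.
But every attribute on its right side ({ArtistID}) is prime, and the same holds for every other non-superkey FD, so 3NF still holds.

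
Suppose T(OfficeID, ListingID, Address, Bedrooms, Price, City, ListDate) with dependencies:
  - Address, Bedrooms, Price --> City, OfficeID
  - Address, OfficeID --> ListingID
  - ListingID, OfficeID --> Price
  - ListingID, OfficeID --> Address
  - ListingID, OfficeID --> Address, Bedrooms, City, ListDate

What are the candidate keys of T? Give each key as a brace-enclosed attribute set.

{Address, Bedrooms, Price}, {Address, OfficeID}, {ListingID, OfficeID}

{Address, OfficeID} is a candidate key since {Address, OfficeID}⁺ = {Address, Bedrooms, City, ListDate, ListingID, OfficeID, Price} covers every attribute.
{ListingID, OfficeID} is a candidate key since {ListingID, OfficeID}⁺ = {Address, Bedrooms, City, ListDate, ListingID, OfficeID, Price} covers every attribute.
{Address, Bedrooms, Price} is a candidate key since {Address, Bedrooms, Price}⁺ = {Address, Bedrooms, City, ListDate, ListingID, OfficeID, Price} covers every attribute.
Any other superkey properly contains one of these, so there are no further candidate keys.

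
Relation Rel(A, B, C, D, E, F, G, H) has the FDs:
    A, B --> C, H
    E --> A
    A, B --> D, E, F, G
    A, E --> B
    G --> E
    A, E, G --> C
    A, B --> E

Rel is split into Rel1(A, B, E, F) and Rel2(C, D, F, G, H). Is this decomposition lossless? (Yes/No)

The shared attributes are {F} and {F}⁺ = {F}.
Rel1 ⊄ {F} and Rel2 ⊄ {F}, so the split is lossy.

No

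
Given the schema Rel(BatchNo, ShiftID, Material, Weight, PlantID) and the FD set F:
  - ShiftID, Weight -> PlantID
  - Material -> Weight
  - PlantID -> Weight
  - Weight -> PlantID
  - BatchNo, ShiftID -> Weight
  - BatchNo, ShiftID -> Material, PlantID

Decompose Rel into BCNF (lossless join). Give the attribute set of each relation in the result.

Candidate key of the original relation: {BatchNo, ShiftID}.
Within {BatchNo, Material, PlantID, ShiftID, Weight}: {ShiftID, Weight}⁺ ∩ {BatchNo, Material, PlantID, ShiftID, Weight} = {PlantID, ShiftID, Weight}, not the whole set, so ShiftID, Weight -> PlantID violates BCNF; decompose into {PlantID, ShiftID, Weight} and {BatchNo, Material, ShiftID, Weight}.
Within {PlantID, ShiftID, Weight}: {PlantID}⁺ ∩ {PlantID, ShiftID, Weight} = {PlantID, Weight}, not the whole set, so PlantID -> Weight violates BCNF; decompose into {PlantID, Weight} and {PlantID, ShiftID}.
{PlantID, Weight} is in BCNF.
{PlantID, ShiftID} is in BCNF.
Within {BatchNo, Material, ShiftID, Weight}: {Material}⁺ ∩ {BatchNo, Material, ShiftID, Weight} = {Material, Weight}, not the whole set, so Material -> Weight violates BCNF; decompose into {Material, Weight} and {BatchNo, Material, ShiftID}.
{Material, Weight} is in BCNF.
{BatchNo, Material, ShiftID} is in BCNF.

{BatchNo, Material, ShiftID}; {Material, Weight}; {PlantID, ShiftID}; {PlantID, Weight}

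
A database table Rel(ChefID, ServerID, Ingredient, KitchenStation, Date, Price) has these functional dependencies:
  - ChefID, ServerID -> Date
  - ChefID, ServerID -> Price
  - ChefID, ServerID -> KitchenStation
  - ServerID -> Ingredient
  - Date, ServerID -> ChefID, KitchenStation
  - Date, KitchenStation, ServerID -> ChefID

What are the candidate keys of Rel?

{ServerID} never appears on the right of any FD, so every key must include it.
{ChefID, ServerID}⁺ = {ChefID, Date, Ingredient, KitchenStation, Price, ServerID}, which is every attribute, so {ChefID, ServerID} is a candidate key.
{Date, ServerID}⁺ = {ChefID, Date, Ingredient, KitchenStation, Price, ServerID}, which is every attribute, so {Date, ServerID} is a candidate key.
No proper subset of any of these is a key, and no other minimal superkey exists.

{ChefID, ServerID}, {Date, ServerID}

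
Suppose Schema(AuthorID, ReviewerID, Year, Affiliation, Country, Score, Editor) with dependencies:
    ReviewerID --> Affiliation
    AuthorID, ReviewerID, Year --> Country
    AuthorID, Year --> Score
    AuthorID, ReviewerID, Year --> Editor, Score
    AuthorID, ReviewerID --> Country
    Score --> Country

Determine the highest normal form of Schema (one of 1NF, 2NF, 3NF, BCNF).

Candidate key: {AuthorID, ReviewerID, Year}. Prime attributes: {AuthorID, ReviewerID, Year}.
ReviewerID --> Affiliation breaks BCNF: {ReviewerID}⁺ = {Affiliation, ReviewerID}, so {ReviewerID} is not a superkey.
ReviewerID --> Affiliation determines the non-prime attribute {Affiliation} from a non-superkey — 3NF is violated.
Since {ReviewerID} ⊂ {AuthorID, ReviewerID, Year} and {ReviewerID}⁺ ⊇ {Affiliation} with {Affiliation} non-prime, there is a partial dependency; 2NF fails.

1NF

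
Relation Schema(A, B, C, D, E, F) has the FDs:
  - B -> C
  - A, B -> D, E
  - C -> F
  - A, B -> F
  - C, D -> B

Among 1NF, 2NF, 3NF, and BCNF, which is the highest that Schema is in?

1NF

Candidate keys: {A, B}, {A, C, D}. Prime attributes: {A, B, C, D}.
For B -> C we have {B}⁺ = {B, C, F}; {B} is not a superkey, so BCNF fails.
Because {F} is non-prime and the left side of C -> F is not a superkey, the relation is not in 3NF.
The proper key subset {B} of {A, B} determines non-prime {F}, so the relation is not even in 2NF.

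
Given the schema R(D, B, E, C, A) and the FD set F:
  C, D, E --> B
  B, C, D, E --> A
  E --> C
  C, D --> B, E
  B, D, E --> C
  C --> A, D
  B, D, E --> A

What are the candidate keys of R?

{C}, {E}

{C}⁺ = {A, B, C, D, E} — all of the relation — so {C} is a candidate key.
{E}⁺ = {A, B, C, D, E} — all of the relation — so {E} is a candidate key.
No proper subset of any of these is a key, and no other minimal superkey exists.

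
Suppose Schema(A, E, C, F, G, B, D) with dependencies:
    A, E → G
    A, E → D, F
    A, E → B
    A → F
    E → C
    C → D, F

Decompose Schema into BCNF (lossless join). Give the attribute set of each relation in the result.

{A, B, E, G}; {A, F}; {C, D}; {C, E}

Candidate key of the original relation: {A, E}.
In {A, B, C, D, E, F, G}, {A} is not a superkey ({A}⁺ restricted to this set is {A, F}), so split on A → F into {A, F} and {A, B, C, D, E, G}.
{A, F} has no BCNF violation.
In {A, B, C, D, E, G}, {E} is not a superkey ({E}⁺ restricted to this set is {C, D, E}), so split on E → C, D into {C, D, E} and {A, B, E, G}.
In {C, D, E}, {C} is not a superkey ({C}⁺ restricted to this set is {C, D}), so split on C → D into {C, D} and {C, E}.
{C, D} has no BCNF violation.
{C, E} has no BCNF violation.
{A, B, E, G} has no BCNF violation.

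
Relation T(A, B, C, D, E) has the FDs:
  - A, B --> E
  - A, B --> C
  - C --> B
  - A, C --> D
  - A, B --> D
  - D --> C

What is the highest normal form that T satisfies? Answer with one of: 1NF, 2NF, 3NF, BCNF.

3NF

Candidate keys: {A, B}, {A, C}, {A, D}. Prime attributes: {A, B, C, D}.
C --> B: {C}⁺ = {B, C}, which is not all of the attributes, so the left side is not a superkey — BCNF is violated.
But every attribute on its right side ({B}) is prime, and the same holds for every other non-superkey FD, so 3NF still holds.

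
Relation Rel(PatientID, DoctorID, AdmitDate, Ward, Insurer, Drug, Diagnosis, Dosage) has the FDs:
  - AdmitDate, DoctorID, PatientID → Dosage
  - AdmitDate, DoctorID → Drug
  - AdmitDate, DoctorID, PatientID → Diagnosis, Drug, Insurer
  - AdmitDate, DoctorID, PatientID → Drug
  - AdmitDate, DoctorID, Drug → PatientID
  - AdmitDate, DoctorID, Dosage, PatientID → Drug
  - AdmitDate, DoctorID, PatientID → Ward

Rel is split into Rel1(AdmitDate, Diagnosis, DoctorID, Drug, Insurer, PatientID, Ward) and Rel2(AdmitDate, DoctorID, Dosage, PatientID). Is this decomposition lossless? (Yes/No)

The shared attributes are {AdmitDate, DoctorID, PatientID} and {AdmitDate, DoctorID, PatientID}⁺ = {AdmitDate, Diagnosis, DoctorID, Dosage, Drug, Insurer, PatientID, Ward}.
This includes all of Rel1, so the common attributes are a superkey of Rel1 — the join is lossless.

Yes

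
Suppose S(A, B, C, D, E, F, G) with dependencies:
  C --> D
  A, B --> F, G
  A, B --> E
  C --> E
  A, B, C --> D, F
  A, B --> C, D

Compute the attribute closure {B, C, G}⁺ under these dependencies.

Start with {B, C, G}.
C --> D applies; add {D} → now {B, C, D, G}.
C --> E applies; add {E} → now {B, C, D, E, G}.
No further FD applies.

{B, C, D, E, G}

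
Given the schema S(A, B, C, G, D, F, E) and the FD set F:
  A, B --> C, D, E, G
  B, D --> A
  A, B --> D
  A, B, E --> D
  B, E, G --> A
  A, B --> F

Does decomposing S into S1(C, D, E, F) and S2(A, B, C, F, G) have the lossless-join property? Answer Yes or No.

S1 ∩ S2 = {C, F}; its closure under F is {C, F}.
The closure covers neither S1 nor S2 entirely; the join is not lossless.

No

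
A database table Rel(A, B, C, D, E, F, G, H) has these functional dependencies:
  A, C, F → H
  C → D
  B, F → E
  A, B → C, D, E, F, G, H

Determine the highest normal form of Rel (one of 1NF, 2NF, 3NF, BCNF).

Candidate key: {A, B}. Prime attributes: {A, B}.
A, C, F → H: {A, C, F}⁺ = {A, C, D, F, H}, which is not all of the attributes, so the left side is not a superkey — BCNF is violated.
A, C, F → H determines the non-prime attribute {H} from a non-superkey — 3NF is violated.
No proper subset of a key has a non-prime attribute in its closure, so there is no partial dependency; 2NF holds.

2NF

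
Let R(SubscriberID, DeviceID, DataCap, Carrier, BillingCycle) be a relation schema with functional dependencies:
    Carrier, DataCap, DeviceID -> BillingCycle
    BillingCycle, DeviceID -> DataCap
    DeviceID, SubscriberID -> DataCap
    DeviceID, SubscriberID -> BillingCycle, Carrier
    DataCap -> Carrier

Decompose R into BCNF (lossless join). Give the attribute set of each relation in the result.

{BillingCycle, DataCap, DeviceID}; {Carrier, DataCap}; {DataCap, DeviceID, SubscriberID}

Candidate key of the original relation: {DeviceID, SubscriberID}.
In {BillingCycle, Carrier, DataCap, DeviceID, SubscriberID}, {Carrier, DataCap, DeviceID} is not a superkey ({Carrier, DataCap, DeviceID}⁺ restricted to this set is {BillingCycle, Carrier, DataCap, DeviceID}), so split on Carrier, DataCap, DeviceID -> BillingCycle into {BillingCycle, Carrier, DataCap, DeviceID} and {Carrier, DataCap, DeviceID, SubscriberID}.
In {BillingCycle, Carrier, DataCap, DeviceID}, {DataCap} is not a superkey ({DataCap}⁺ restricted to this set is {Carrier, DataCap}), so split on DataCap -> Carrier into {Carrier, DataCap} and {BillingCycle, DataCap, DeviceID}.
{Carrier, DataCap} has no BCNF violation.
{BillingCycle, DataCap, DeviceID} has no BCNF violation.
In {Carrier, DataCap, DeviceID, SubscriberID}, {DataCap} is not a superkey ({DataCap}⁺ restricted to this set is {Carrier, DataCap}), so split on DataCap -> Carrier into {Carrier, DataCap} and {DataCap, DeviceID, SubscriberID}.
{Carrier, DataCap} has no BCNF violation.
{DataCap, DeviceID, SubscriberID} has no BCNF violation.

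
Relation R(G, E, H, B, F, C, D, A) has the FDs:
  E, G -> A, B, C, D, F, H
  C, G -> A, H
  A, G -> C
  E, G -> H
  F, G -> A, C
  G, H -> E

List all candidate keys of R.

{A, G}, {C, G}, {E, G}, {F, G}, {G, H}

Attributes never on any right-hand side: {G} — every candidate key must contain it.
Closure of {A, G} is {A, B, C, D, E, F, G, H}, the whole schema; {A, G} is a candidate key.
Closure of {C, G} is {A, B, C, D, E, F, G, H}, the whole schema; {C, G} is a candidate key.
Closure of {E, G} is {A, B, C, D, E, F, G, H}, the whole schema; {E, G} is a candidate key.
Closure of {F, G} is {A, B, C, D, E, F, G, H}, the whole schema; {F, G} is a candidate key.
Closure of {G, H} is {A, B, C, D, E, F, G, H}, the whole schema; {G, H} is a candidate key.
No proper subset of any of these is a key, and no other minimal superkey exists.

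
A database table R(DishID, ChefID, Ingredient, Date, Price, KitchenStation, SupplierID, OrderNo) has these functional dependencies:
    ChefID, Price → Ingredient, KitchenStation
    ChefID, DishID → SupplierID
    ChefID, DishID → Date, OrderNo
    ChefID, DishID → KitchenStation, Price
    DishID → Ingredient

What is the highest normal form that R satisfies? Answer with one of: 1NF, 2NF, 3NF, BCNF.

1NF

Candidate key: {ChefID, DishID}. Prime attributes: {ChefID, DishID}.
For ChefID, Price → Ingredient, KitchenStation we have {ChefID, Price}⁺ = {ChefID, Ingredient, KitchenStation, Price}; {ChefID, Price} is not a superkey, so BCNF fails.
ChefID, Price → Ingredient, KitchenStation has non-prime {Ingredient, KitchenStation} on the right and a non-superkey on the left, so 3NF fails.
{DishID} is a proper subset of the key {ChefID, DishID}, and {DishID}⁺ contains the non-prime attribute {Ingredient} — a partial dependency, so 2NF is violated.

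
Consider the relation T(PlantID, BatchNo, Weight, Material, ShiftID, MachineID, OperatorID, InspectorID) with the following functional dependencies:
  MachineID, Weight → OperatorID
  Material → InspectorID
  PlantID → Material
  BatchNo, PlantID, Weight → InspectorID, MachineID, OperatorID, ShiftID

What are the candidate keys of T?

{BatchNo, PlantID, Weight}

Attributes never on any right-hand side: {BatchNo, PlantID, Weight} — every candidate key must contain all of them.
Closure of {BatchNo, PlantID, Weight} is {BatchNo, InspectorID, MachineID, Material, OperatorID, PlantID, ShiftID, Weight}, the whole schema; {BatchNo, PlantID, Weight} is a candidate key.
No smaller or unrelated set reaches every attribute, so there are no other keys.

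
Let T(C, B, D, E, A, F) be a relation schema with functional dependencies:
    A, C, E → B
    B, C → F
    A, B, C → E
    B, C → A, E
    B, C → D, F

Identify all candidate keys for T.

{A, C, E}, {B, C}

Attributes never on any right-hand side: {C} — every candidate key must contain it.
{B, C} is a candidate key since {B, C}⁺ = {A, B, C, D, E, F} covers every attribute.
{A, C, E} is a candidate key since {A, C, E}⁺ = {A, B, C, D, E, F} covers every attribute.
These are minimal and exhaustive — every other superkey contains one of them.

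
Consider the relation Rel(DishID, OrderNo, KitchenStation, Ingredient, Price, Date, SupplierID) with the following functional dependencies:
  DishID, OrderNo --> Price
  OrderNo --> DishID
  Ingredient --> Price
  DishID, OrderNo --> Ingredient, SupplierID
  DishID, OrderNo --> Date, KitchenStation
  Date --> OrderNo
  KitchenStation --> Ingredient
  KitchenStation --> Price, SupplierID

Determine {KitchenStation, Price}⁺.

{Ingredient, KitchenStation, Price, SupplierID}

Start with {KitchenStation, Price}.
KitchenStation --> Ingredient applies; add {Ingredient} → now {Ingredient, KitchenStation, Price}.
KitchenStation --> Price, SupplierID applies; add {SupplierID} → now {Ingredient, KitchenStation, Price, SupplierID}.
No further FD applies.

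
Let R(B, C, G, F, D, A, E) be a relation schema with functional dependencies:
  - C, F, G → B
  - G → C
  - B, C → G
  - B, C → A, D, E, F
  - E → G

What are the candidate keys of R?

{B, C} is a candidate key since {B, C}⁺ = {A, B, C, D, E, F, G} covers every attribute.
{B, E} is a candidate key since {B, E}⁺ = {A, B, C, D, E, F, G} covers every attribute.
{B, G} is a candidate key since {B, G}⁺ = {A, B, C, D, E, F, G} covers every attribute.
{E, F} is a candidate key since {E, F}⁺ = {A, B, C, D, E, F, G} covers every attribute.
{F, G} is a candidate key since {F, G}⁺ = {A, B, C, D, E, F, G} covers every attribute.
Any other superkey properly contains one of these, so there are no further candidate keys.

{B, C}, {B, E}, {B, G}, {E, F}, {F, G}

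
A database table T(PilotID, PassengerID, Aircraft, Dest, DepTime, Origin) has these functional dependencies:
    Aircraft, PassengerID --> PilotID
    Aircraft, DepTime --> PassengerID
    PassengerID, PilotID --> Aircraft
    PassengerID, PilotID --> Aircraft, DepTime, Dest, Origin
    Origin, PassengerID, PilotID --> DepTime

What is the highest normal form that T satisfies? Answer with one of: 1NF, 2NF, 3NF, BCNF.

BCNF

Candidate keys: {Aircraft, DepTime}, {Aircraft, PassengerID}, {PassengerID, PilotID}. Prime attributes: {Aircraft, DepTime, PassengerID, PilotID}.
Each dependency's left side is a superkey — BCNF holds.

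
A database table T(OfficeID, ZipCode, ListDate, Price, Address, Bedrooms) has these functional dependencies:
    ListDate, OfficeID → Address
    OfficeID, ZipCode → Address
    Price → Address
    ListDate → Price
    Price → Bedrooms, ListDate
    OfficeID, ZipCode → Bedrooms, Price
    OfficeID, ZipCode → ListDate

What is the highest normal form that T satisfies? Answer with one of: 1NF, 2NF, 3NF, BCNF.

2NF

Candidate key: {OfficeID, ZipCode}. Prime attributes: {OfficeID, ZipCode}.
ListDate, OfficeID → Address: {ListDate, OfficeID}⁺ = {Address, Bedrooms, ListDate, OfficeID, Price}, which is not all of the attributes, so the left side is not a superkey — BCNF is violated.
Because {Address} is non-prime and the left side of ListDate, OfficeID → Address is not a superkey, the relation is not in 3NF.
Checking every proper subset of each key, none determines a non-prime attribute — 2NF is satisfied.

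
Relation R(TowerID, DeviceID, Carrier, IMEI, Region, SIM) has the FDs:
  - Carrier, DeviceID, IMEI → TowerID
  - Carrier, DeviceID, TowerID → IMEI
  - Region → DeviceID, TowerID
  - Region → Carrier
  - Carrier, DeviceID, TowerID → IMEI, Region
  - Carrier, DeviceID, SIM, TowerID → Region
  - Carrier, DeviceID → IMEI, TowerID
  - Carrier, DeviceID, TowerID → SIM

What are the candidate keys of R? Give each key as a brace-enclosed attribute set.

{Carrier, DeviceID}, {Region}

Closure of {Region} is {Carrier, DeviceID, IMEI, Region, SIM, TowerID}, the whole schema; {Region} is a candidate key.
Closure of {Carrier, DeviceID} is {Carrier, DeviceID, IMEI, Region, SIM, TowerID}, the whole schema; {Carrier, DeviceID} is a candidate key.
No proper subset of any of these is a key, and no other minimal superkey exists.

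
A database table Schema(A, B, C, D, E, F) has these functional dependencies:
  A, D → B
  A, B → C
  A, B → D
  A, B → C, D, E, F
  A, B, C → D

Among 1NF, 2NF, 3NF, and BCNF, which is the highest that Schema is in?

Candidate keys: {A, B}, {A, D}. Prime attributes: {A, B, D}.
Every FD has a superkey on the left, so the relation is in BCNF.

BCNF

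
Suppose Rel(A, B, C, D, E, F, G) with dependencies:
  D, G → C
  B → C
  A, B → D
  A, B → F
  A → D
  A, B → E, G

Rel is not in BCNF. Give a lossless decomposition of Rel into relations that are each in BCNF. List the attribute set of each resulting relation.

Candidate key of the original relation: {A, B}.
In {A, B, C, D, E, F, G}, {D, G} is not a superkey ({D, G}⁺ restricted to this set is {C, D, G}), so split on D, G → C into {C, D, G} and {A, B, D, E, F, G}.
{C, D, G}: every determinant is a superkey — BCNF.
In {A, B, D, E, F, G}, {A} is not a superkey ({A}⁺ restricted to this set is {A, D}), so split on A → D into {A, D} and {A, B, E, F, G}.
{A, D}: every determinant is a superkey — BCNF.
{A, B, E, F, G}: every determinant is a superkey — BCNF.

{A, B, E, F, G}; {A, D}; {C, D, G}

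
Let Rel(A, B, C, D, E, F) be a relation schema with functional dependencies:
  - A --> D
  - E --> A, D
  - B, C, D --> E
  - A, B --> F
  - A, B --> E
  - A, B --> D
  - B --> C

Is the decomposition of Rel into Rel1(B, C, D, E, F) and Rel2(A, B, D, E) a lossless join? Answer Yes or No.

Yes

Rel1 ∩ Rel2 = {B, D, E}; its closure under F is {A, B, C, D, E, F}.
Since Rel1 ⊆ {A, B, C, D, E, F}, the intersection is a superkey of Rel1; the decomposition is lossless.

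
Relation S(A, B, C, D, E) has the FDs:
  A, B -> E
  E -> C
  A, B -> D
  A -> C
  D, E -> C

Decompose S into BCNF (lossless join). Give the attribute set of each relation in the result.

{A, B, D, E}; {C, E}

Candidate key of the original relation: {A, B}.
Within {A, B, C, D, E}: {E}⁺ ∩ {A, B, C, D, E} = {C, E}, not the whole set, so E -> C violates BCNF; decompose into {C, E} and {A, B, D, E}.
{C, E} has no BCNF violation.
{A, B, D, E} has no BCNF violation.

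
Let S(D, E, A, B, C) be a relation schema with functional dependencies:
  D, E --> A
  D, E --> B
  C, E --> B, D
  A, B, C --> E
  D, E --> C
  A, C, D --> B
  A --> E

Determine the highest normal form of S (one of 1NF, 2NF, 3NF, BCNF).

3NF

Candidate keys: {A, C}, {A, D}, {C, E}, {D, E}. Prime attributes: {A, C, D, E}.
A --> E breaks BCNF: {A}⁺ = {A, E}, so {A} is not a superkey.
Its right-hand attributes {E} are all prime, as are those of every other non-superkey FD — the relation is in 3NF.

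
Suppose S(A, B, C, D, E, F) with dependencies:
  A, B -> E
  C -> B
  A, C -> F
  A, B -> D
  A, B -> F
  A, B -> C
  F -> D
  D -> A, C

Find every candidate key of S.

Closure of {D} is {A, B, C, D, E, F}, the whole schema; {D} is a candidate key.
Closure of {F} is {A, B, C, D, E, F}, the whole schema; {F} is a candidate key.
Closure of {A, B} is {A, B, C, D, E, F}, the whole schema; {A, B} is a candidate key.
Closure of {A, C} is {A, B, C, D, E, F}, the whole schema; {A, C} is a candidate key.
These are minimal and exhaustive — every other superkey contains one of them.

{A, B}, {A, C}, {D}, {F}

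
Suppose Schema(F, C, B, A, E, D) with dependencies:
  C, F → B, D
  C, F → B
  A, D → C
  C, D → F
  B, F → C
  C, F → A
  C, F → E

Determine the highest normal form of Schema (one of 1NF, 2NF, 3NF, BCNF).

BCNF

Candidate keys: {A, D}, {B, F}, {C, D}, {C, F}. Prime attributes: {A, B, C, D, F}.
The left-hand side of every FD is a superkey, so BCNF is satisfied.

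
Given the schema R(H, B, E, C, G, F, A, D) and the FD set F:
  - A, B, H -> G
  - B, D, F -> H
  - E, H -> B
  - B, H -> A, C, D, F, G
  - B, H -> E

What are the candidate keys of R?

{B, D, F}, {B, H}, {E, H}

{B, H} is a candidate key since {B, H}⁺ = {A, B, C, D, E, F, G, H} covers every attribute.
{E, H} is a candidate key since {E, H}⁺ = {A, B, C, D, E, F, G, H} covers every attribute.
{B, D, F} is a candidate key since {B, D, F}⁺ = {A, B, C, D, E, F, G, H} covers every attribute.
These are minimal and exhaustive — every other superkey contains one of them.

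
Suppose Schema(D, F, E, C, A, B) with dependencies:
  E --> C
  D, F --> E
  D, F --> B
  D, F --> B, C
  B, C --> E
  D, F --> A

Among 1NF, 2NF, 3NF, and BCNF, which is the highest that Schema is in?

2NF

Candidate key: {D, F}. Prime attributes: {D, F}.
E --> C: {E}⁺ = {C, E}, which is not all of the attributes, so the left side is not a superkey — BCNF is violated.
E --> C has non-prime {C} on the right and a non-superkey on the left, so 3NF fails.
No proper subset of a key has a non-prime attribute in its closure, so there is no partial dependency; 2NF holds.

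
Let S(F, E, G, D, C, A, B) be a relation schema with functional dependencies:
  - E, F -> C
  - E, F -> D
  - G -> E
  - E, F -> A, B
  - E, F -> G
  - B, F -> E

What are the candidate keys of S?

{F} never appears on the right of any FD, so every key must include it.
{B, F}⁺ = {A, B, C, D, E, F, G}, which is every attribute, so {B, F} is a candidate key.
{E, F}⁺ = {A, B, C, D, E, F, G}, which is every attribute, so {E, F} is a candidate key.
{F, G}⁺ = {A, B, C, D, E, F, G}, which is every attribute, so {F, G} is a candidate key.
No proper subset of any of these is a key, and no other minimal superkey exists.

{B, F}, {E, F}, {F, G}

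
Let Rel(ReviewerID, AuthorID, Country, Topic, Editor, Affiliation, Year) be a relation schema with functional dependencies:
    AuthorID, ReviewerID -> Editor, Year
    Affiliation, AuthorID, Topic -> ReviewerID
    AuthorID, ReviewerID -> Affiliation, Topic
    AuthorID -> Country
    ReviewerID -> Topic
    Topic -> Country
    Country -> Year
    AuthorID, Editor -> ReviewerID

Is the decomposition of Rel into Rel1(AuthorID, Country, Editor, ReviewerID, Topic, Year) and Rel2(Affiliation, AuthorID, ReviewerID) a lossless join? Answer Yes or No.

Yes

Rel1 ∩ Rel2 = {AuthorID, ReviewerID}; its closure under F is {Affiliation, AuthorID, Country, Editor, ReviewerID, Topic, Year}.
Since Rel1 ⊆ {Affiliation, AuthorID, Country, Editor, ReviewerID, Topic, Year}, the intersection is a superkey of Rel1; the decomposition is lossless.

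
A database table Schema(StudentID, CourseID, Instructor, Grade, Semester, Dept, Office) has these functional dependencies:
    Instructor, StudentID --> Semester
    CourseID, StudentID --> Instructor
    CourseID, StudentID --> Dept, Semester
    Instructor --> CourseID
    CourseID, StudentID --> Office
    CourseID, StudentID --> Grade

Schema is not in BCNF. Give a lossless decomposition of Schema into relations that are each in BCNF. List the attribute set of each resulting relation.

Candidate keys of the original relation: {CourseID, StudentID}, {Instructor, StudentID}.
In {CourseID, Dept, Grade, Instructor, Office, Semester, StudentID}, {Instructor} is not a superkey ({Instructor}⁺ restricted to this set is {CourseID, Instructor}), so split on Instructor --> CourseID into {CourseID, Instructor} and {Dept, Grade, Instructor, Office, Semester, StudentID}.
{CourseID, Instructor}: every determinant is a superkey — BCNF.
{Dept, Grade, Instructor, Office, Semester, StudentID}: every determinant is a superkey — BCNF.

{CourseID, Instructor}; {Dept, Grade, Instructor, Office, Semester, StudentID}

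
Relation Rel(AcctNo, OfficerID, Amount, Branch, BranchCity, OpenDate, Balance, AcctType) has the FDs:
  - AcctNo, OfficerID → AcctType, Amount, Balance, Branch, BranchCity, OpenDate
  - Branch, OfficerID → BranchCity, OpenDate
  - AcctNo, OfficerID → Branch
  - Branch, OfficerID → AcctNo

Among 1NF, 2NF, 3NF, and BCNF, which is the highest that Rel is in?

Candidate keys: {AcctNo, OfficerID}, {Branch, OfficerID}. Prime attributes: {AcctNo, Branch, OfficerID}.
Each dependency's left side is a superkey — BCNF holds.

BCNF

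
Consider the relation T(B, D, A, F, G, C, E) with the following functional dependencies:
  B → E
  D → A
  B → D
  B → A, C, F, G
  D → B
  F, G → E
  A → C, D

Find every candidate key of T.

{A}⁺ = {A, B, C, D, E, F, G} — all of the relation — so {A} is a candidate key.
{B}⁺ = {A, B, C, D, E, F, G} — all of the relation — so {B} is a candidate key.
{D}⁺ = {A, B, C, D, E, F, G} — all of the relation — so {D} is a candidate key.
Any other superkey properly contains one of these, so there are no further candidate keys.

{A}, {B}, {D}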